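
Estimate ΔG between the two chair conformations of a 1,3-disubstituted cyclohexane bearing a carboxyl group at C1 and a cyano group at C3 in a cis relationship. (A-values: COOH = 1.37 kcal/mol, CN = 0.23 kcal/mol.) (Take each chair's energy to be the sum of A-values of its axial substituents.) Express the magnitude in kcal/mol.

C1 and C3 have the same parity, so for the cis isomer the two substituents are e,e in one chair and a,a in the other.
Chair I (carboxyl axial, cyano axial): E = 1.60 kcal/mol.
Chair II (carboxyl equatorial, cyano equatorial): E = 0.00 kcal/mol.
ΔE = 1.60 − 0.00 = 1.60 kcal/mol; chair II is more stable.

1.60 kcal/mol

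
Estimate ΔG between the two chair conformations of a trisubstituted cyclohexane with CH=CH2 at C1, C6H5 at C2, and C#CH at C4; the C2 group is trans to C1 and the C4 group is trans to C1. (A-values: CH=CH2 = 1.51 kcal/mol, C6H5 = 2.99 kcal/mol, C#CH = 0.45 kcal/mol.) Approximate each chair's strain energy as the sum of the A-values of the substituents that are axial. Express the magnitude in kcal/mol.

4.95 kcal/mol

Chair I (vinyl axial, phenyl axial, ethynyl axial): E = 4.95 kcal/mol.
Chair II (vinyl equatorial, phenyl equatorial, ethynyl equatorial): E = 0.00 kcal/mol.
ΔE = 4.95 − 0.00 = 4.95 kcal/mol; chair II is more stable.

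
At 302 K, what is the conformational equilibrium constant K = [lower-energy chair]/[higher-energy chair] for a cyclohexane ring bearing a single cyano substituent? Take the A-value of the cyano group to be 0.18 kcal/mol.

One chair has the cyano group axial (E = 0.18 kcal/mol) and the other has it equatorial (E = 0).
ΔG = 0.18 kcal/mol between the two chairs.
K = exp(ΔG/RT) with R = 1.987×10⁻³ kcal mol⁻¹ K⁻¹ and T = 302 K gives K ≈ 1.35.

K ≈ 1.35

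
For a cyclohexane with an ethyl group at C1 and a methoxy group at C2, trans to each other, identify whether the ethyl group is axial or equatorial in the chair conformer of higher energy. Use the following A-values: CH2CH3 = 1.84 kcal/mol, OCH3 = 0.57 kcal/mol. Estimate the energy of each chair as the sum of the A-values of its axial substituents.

axial

C1 and C2 have opposite parity, so for the trans isomer the two substituents are e,e in one chair and a,a in the other.
Chair I (ethyl axial, methoxy axial): E = 2.41 kcal/mol.
Chair II (ethyl equatorial, methoxy equatorial): E = 0.00 kcal/mol.
Chair I is the less stable (higher-energy) conformer, and in that chair the ethyl group is axial.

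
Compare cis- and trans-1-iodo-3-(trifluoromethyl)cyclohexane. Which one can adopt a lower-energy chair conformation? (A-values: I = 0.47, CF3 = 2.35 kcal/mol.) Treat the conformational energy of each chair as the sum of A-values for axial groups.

cis

At 1,3 positions (parity same): cis → (e,e or a,a); trans → (a,e or e,a).
Best chair for cis: E = 0.00 kcal/mol; best chair for trans: E = 0.47 kcal/mol.
The cis isomer is lower by 0.47 kcal/mol.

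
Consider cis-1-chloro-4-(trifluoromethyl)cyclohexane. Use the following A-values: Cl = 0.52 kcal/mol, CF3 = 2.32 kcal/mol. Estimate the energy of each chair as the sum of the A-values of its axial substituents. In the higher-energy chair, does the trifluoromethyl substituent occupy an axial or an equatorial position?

C1 and C4 have opposite parity, so for the cis isomer the two substituents are one axial and one equatorial in each chair.
Chair I (chloro axial, trifluoromethyl equatorial): E = 0.52 kcal/mol.
Chair II (chloro equatorial, trifluoromethyl axial): E = 2.32 kcal/mol.
Chair II is the less stable (higher-energy) conformer, and in that chair the trifluoromethyl group is axial.

axial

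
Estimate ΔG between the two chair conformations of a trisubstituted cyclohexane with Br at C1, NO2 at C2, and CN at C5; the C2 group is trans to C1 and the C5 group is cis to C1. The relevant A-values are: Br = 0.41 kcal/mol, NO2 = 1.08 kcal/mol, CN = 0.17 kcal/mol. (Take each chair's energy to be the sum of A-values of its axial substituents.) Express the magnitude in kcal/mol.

Chair I (bromo axial, nitro axial, cyano axial): E = 1.66 kcal/mol.
Chair II (bromo equatorial, nitro equatorial, cyano equatorial): E = 0.00 kcal/mol.
ΔE = 1.66 − 0.00 = 1.66 kcal/mol; chair II is more stable.

1.66 kcal/mol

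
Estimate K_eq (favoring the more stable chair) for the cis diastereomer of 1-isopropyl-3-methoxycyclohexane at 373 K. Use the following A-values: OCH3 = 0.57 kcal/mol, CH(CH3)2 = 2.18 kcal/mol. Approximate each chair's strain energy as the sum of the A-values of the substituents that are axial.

K ≈ 40.9

C1 and C3 have the same parity, so for the cis isomer the two substituents are e,e in one chair and a,a in the other.
Chair I (methoxy axial, isopropyl axial): E = 2.75 kcal/mol; chair II (methoxy equatorial, isopropyl equatorial): E = 0.00 kcal/mol.
ΔG = 2.75 kcal/mol between the two chairs.
K = exp(ΔG/RT) with R = 1.987×10⁻³ kcal mol⁻¹ K⁻¹ and T = 373 K gives K ≈ 40.9.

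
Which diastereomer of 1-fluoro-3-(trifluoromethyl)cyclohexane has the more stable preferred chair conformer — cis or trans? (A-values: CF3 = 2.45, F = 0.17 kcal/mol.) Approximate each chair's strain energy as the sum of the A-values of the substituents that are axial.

At 1,3 positions (parity same): cis → (e,e or a,a); trans → (a,e or e,a).
Best chair for cis: E = 0.00 kcal/mol; best chair for trans: E = 0.17 kcal/mol.
The cis isomer is lower by 0.17 kcal/mol.

cis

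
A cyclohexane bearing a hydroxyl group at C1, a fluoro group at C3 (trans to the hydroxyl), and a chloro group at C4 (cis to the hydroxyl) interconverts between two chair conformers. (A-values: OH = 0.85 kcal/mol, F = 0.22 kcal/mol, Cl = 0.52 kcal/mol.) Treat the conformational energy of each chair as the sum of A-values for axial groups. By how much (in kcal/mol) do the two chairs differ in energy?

Chair I (hydroxyl axial, fluoro equatorial, chloro equatorial): E = 0.85 kcal/mol.
Chair II (hydroxyl equatorial, fluoro axial, chloro axial): E = 0.74 kcal/mol.
ΔE = 0.85 − 0.74 = 0.11 kcal/mol; chair II is more stable.

0.11 kcal/mol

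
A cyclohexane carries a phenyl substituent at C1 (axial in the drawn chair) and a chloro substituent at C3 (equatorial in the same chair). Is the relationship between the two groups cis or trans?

trans

C1 and C3 have the same parity, so their axial bonds point in the same direction.
With same-parity carbons, two substituents on the same face are both axial or both equatorial; opposite faces give one of each.
Here the groups are axial/equatorial → opposite face → trans.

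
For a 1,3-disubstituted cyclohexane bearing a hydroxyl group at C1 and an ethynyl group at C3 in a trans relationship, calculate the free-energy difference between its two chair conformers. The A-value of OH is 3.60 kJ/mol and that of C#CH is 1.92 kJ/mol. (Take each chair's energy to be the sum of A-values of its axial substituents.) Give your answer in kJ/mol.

C1 and C3 have the same parity, so for the trans isomer the two substituents are one axial and one equatorial in each chair.
Chair I (hydroxyl axial, ethynyl equatorial): E = 3.60 kJ/mol.
Chair II (hydroxyl equatorial, ethynyl axial): E = 1.92 kJ/mol.
ΔE = 3.60 − 1.92 = 1.68 kJ/mol; chair II is more stable.

1.68 kJ/mol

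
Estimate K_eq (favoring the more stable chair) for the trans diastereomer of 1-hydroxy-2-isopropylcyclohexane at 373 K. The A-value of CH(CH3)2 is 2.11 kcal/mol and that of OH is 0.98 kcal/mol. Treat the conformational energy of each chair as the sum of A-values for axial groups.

C1 and C2 have opposite parity, so for the trans isomer the two substituents are e,e in one chair and a,a in the other.
Chair I (isopropyl axial, hydroxyl axial): E = 3.09 kcal/mol; chair II (isopropyl equatorial, hydroxyl equatorial): E = 0.00 kcal/mol.
ΔG = 3.09 kcal/mol between the two chairs.
K = exp(ΔG/RT) with R = 1.987×10⁻³ kcal mol⁻¹ K⁻¹ and T = 373 K gives K ≈ 64.7.

K ≈ 64.7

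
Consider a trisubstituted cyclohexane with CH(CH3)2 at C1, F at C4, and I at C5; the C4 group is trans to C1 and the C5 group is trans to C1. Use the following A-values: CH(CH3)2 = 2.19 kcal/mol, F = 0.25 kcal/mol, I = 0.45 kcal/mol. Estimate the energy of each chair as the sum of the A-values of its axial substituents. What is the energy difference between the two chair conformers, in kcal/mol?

Chair I (isopropyl axial, fluoro axial, iodo equatorial): E = 2.44 kcal/mol.
Chair II (isopropyl equatorial, fluoro equatorial, iodo axial): E = 0.45 kcal/mol.
ΔE = 2.44 − 0.45 = 1.99 kcal/mol; chair II is more stable.

1.99 kcal/mol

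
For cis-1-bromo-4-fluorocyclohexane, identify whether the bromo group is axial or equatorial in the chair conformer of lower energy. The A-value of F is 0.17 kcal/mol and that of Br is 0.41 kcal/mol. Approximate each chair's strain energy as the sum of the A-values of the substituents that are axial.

equatorial

C1 and C4 have opposite parity, so for the cis isomer the two substituents are one axial and one equatorial in each chair.
Chair I (fluoro axial, bromo equatorial): E = 0.17 kcal/mol.
Chair II (fluoro equatorial, bromo axial): E = 0.41 kcal/mol.
Chair I is the more stable (lower-energy) conformer, and in that chair the bromo group is equatorial.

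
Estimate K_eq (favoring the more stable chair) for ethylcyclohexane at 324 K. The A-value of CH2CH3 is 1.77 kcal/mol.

One chair has the ethyl group axial (E = 1.77 kcal/mol) and the other has it equatorial (E = 0).
ΔG = 1.77 kcal/mol between the two chairs.
K = exp(ΔG/RT) with R = 1.987×10⁻³ kcal mol⁻¹ K⁻¹ and T = 324 K gives K ≈ 15.6.

K ≈ 15.6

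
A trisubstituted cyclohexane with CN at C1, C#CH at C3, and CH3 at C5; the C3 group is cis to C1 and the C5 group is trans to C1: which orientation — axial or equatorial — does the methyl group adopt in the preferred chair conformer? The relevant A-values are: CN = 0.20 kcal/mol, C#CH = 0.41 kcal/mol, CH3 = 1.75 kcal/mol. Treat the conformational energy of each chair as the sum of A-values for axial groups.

equatorial

Chair I (cyano axial, ethynyl axial, methyl equatorial): E = 0.61 kcal/mol.
Chair II (cyano equatorial, ethynyl equatorial, methyl axial): E = 1.75 kcal/mol.
Chair I is the more stable (lower-energy) conformer, and in that chair the methyl group is equatorial.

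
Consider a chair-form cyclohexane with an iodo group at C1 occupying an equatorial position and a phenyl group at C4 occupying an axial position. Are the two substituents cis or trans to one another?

C1 and C4 have opposite parity, so their axial bonds point in opposite directions.
With opposite-parity carbons, two substituents on the same face are one axial and one equatorial; opposite faces give both axial or both equatorial.
Here the groups are equatorial/axial → same face → cis.

cis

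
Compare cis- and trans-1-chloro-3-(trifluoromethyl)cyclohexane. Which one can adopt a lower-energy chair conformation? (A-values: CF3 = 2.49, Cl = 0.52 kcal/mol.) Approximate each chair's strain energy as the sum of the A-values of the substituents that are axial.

cis

At 1,3 positions (parity same): cis → (e,e or a,a); trans → (a,e or e,a).
Best chair for cis: E = 0.00 kcal/mol; best chair for trans: E = 0.52 kcal/mol.
The cis isomer is lower by 0.52 kcal/mol.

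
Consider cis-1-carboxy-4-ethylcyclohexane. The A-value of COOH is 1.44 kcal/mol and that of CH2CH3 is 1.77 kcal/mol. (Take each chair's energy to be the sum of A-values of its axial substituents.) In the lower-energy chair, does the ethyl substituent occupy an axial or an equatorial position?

equatorial

C1 and C4 have opposite parity, so for the cis isomer the two substituents are one axial and one equatorial in each chair.
Chair I (carboxyl axial, ethyl equatorial): E = 1.44 kcal/mol.
Chair II (carboxyl equatorial, ethyl axial): E = 1.77 kcal/mol.
Chair I is the more stable (lower-energy) conformer, and in that chair the ethyl group is equatorial.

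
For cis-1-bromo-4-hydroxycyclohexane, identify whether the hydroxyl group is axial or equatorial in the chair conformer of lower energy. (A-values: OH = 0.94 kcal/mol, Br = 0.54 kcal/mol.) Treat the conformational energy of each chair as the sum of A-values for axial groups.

C1 and C4 have opposite parity, so for the cis isomer the two substituents are one axial and one equatorial in each chair.
Chair I (hydroxyl axial, bromo equatorial): E = 0.94 kcal/mol.
Chair II (hydroxyl equatorial, bromo axial): E = 0.54 kcal/mol.
Chair II is the more stable (lower-energy) conformer, and in that chair the hydroxyl group is equatorial.

equatorial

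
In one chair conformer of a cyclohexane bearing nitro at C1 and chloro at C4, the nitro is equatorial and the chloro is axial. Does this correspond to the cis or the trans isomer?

C1 and C4 have opposite parity, so their axial bonds point in opposite directions.
With opposite-parity carbons, two substituents on the same face are one axial and one equatorial; opposite faces give both axial or both equatorial.
Here the groups are equatorial/axial → same face → cis.

cis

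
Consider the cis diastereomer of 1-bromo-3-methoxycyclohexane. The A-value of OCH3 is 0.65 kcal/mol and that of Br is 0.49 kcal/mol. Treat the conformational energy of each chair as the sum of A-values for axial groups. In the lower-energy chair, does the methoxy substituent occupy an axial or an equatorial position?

equatorial

C1 and C3 have the same parity, so for the cis isomer the two substituents are e,e in one chair and a,a in the other.
Chair I (methoxy axial, bromo axial): E = 1.14 kcal/mol.
Chair II (methoxy equatorial, bromo equatorial): E = 0.00 kcal/mol.
Chair II is the more stable (lower-energy) conformer, and in that chair the methoxy group is equatorial.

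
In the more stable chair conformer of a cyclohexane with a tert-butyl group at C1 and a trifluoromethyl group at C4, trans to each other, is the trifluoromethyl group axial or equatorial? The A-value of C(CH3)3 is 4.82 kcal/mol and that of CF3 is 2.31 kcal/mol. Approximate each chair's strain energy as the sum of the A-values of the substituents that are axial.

C1 and C4 have opposite parity, so for the trans isomer the two substituents are e,e in one chair and a,a in the other.
Chair I (tert-butyl axial, trifluoromethyl axial): E = 7.13 kcal/mol.
Chair II (tert-butyl equatorial, trifluoromethyl equatorial): E = 0.00 kcal/mol.
Chair II is the more stable (lower-energy) conformer, and in that chair the trifluoromethyl group is equatorial.

equatorial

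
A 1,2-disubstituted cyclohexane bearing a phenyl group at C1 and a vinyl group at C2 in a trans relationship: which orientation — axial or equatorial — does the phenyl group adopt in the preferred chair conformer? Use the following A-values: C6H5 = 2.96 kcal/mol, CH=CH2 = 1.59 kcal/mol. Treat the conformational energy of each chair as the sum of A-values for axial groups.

C1 and C2 have opposite parity, so for the trans isomer the two substituents are e,e in one chair and a,a in the other.
Chair I (phenyl axial, vinyl axial): E = 4.55 kcal/mol.
Chair II (phenyl equatorial, vinyl equatorial): E = 0.00 kcal/mol.
Chair II is the more stable (lower-energy) conformer, and in that chair the phenyl group is equatorial.

equatorial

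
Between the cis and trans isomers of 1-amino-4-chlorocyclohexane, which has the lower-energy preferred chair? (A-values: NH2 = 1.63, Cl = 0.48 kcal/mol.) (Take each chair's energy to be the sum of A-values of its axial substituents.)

trans

At 1,4 positions (parity opposite): cis → (a,e or e,a); trans → (e,e or a,a).
Best chair for cis: E = 0.48 kcal/mol; best chair for trans: E = 0.00 kcal/mol.
The trans isomer is lower by 0.48 kcal/mol.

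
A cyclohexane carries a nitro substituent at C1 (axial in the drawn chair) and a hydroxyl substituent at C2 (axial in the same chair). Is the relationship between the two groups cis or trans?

C1 and C2 have opposite parity, so their axial bonds point in opposite directions.
With opposite-parity carbons, two substituents on the same face are one axial and one equatorial; opposite faces give both axial or both equatorial.
Here the groups are axial/axial → opposite face → trans.

trans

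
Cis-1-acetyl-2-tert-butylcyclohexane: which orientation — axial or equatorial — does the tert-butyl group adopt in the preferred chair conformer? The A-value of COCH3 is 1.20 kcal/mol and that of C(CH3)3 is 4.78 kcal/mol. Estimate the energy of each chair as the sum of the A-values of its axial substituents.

equatorial

C1 and C2 have opposite parity, so for the cis isomer the two substituents are one axial and one equatorial in each chair.
Chair I (acetyl axial, tert-butyl equatorial): E = 1.20 kcal/mol.
Chair II (acetyl equatorial, tert-butyl axial): E = 4.78 kcal/mol.
Chair I is the more stable (lower-energy) conformer, and in that chair the tert-butyl group is equatorial.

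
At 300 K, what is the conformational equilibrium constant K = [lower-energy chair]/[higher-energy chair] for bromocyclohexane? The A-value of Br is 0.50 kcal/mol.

One chair has the bromo group axial (E = 0.50 kcal/mol) and the other has it equatorial (E = 0).
ΔG = 0.50 kcal/mol between the two chairs.
K = exp(ΔG/RT) with R = 1.987×10⁻³ kcal mol⁻¹ K⁻¹ and T = 300 K gives K ≈ 2.31.

K ≈ 2.31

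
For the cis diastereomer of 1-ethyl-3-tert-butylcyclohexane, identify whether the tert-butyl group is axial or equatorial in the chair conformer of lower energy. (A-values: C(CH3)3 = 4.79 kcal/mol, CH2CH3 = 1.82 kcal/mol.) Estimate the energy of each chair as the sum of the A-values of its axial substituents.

C1 and C3 have the same parity, so for the cis isomer the two substituents are e,e in one chair and a,a in the other.
Chair I (tert-butyl axial, ethyl axial): E = 6.61 kcal/mol.
Chair II (tert-butyl equatorial, ethyl equatorial): E = 0.00 kcal/mol.
Chair II is the more stable (lower-energy) conformer, and in that chair the tert-butyl group is equatorial.

equatorial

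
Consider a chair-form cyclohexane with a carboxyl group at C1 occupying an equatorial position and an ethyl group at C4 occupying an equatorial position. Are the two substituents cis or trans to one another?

C1 and C4 have opposite parity, so their axial bonds point in opposite directions.
With opposite-parity carbons, two substituents on the same face are one axial and one equatorial; opposite faces give both axial or both equatorial.
Here the groups are equatorial/equatorial → opposite face → trans.

trans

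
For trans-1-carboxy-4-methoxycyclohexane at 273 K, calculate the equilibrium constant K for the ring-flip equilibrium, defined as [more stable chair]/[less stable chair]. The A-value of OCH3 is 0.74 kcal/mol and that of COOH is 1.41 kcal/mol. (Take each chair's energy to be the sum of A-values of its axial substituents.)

K ≈ 52.6

C1 and C4 have opposite parity, so for the trans isomer the two substituents are e,e in one chair and a,a in the other.
Chair I (methoxy axial, carboxyl axial): E = 2.15 kcal/mol; chair II (methoxy equatorial, carboxyl equatorial): E = 0.00 kcal/mol.
ΔG = 2.15 kcal/mol between the two chairs.
K = exp(ΔG/RT) with R = 1.987×10⁻³ kcal mol⁻¹ K⁻¹ and T = 273 K gives K ≈ 52.6.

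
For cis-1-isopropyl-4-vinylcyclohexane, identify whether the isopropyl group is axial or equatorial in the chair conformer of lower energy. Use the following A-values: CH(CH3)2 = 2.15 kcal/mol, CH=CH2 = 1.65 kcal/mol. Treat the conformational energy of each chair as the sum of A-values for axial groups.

equatorial

C1 and C4 have opposite parity, so for the cis isomer the two substituents are one axial and one equatorial in each chair.
Chair I (isopropyl axial, vinyl equatorial): E = 2.15 kcal/mol.
Chair II (isopropyl equatorial, vinyl axial): E = 1.65 kcal/mol.
Chair II is the more stable (lower-energy) conformer, and in that chair the isopropyl group is equatorial.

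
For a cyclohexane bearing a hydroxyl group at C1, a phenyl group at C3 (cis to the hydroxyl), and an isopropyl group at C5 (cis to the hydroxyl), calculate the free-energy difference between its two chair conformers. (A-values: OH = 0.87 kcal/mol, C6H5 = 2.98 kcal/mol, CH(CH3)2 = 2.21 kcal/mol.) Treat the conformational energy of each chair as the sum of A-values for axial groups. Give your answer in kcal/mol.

6.06 kcal/mol

Chair I (hydroxyl axial, phenyl axial, isopropyl axial): E = 6.06 kcal/mol.
Chair II (hydroxyl equatorial, phenyl equatorial, isopropyl equatorial): E = 0.00 kcal/mol.
ΔE = 6.06 − 0.00 = 6.06 kcal/mol; chair II is more stable.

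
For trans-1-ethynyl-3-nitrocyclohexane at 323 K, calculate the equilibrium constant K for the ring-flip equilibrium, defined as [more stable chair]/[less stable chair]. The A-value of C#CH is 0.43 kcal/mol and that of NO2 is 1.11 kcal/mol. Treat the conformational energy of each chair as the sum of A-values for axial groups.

K ≈ 2.88

C1 and C3 have the same parity, so for the trans isomer the two substituents are one axial and one equatorial in each chair.
Chair I (ethynyl axial, nitro equatorial): E = 0.43 kcal/mol; chair II (ethynyl equatorial, nitro axial): E = 1.11 kcal/mol.
ΔG = 0.68 kcal/mol between the two chairs.
K = exp(ΔG/RT) with R = 1.987×10⁻³ kcal mol⁻¹ K⁻¹ and T = 323 K gives K ≈ 2.88.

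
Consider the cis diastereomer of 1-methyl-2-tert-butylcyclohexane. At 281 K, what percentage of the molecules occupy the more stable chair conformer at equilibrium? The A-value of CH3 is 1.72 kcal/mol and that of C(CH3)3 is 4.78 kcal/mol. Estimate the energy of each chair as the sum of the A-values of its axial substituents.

99.6%

C1 and C2 have opposite parity, so for the cis isomer the two substituents are one axial and one equatorial in each chair.
Chair I (methyl axial, tert-butyl equatorial): E = 1.72 kcal/mol; chair II (methyl equatorial, tert-butyl axial): E = 4.78 kcal/mol.
ΔG = 3.06 kcal/mol between the two chairs.
K = exp(ΔG/RT) with R = 1.987×10⁻³ kcal mol⁻¹ K⁻¹ and T = 281 K gives K ≈ 240.
Fraction in the lower-energy chair = K/(K+1) = 99.6%.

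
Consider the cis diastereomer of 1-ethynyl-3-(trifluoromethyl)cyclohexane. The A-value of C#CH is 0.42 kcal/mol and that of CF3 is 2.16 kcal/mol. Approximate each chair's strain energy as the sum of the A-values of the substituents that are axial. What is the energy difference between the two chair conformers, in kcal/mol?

2.58 kcal/mol

C1 and C3 have the same parity, so for the cis isomer the two substituents are e,e in one chair and a,a in the other.
Chair I (ethynyl axial, trifluoromethyl axial): E = 2.58 kcal/mol.
Chair II (ethynyl equatorial, trifluoromethyl equatorial): E = 0.00 kcal/mol.
ΔE = 2.58 − 0.00 = 2.58 kcal/mol; chair II is more stable.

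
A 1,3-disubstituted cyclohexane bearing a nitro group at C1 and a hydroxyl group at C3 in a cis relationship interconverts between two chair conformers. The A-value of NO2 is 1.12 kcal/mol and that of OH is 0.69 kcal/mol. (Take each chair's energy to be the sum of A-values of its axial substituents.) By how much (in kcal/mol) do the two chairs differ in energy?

C1 and C3 have the same parity, so for the cis isomer the two substituents are e,e in one chair and a,a in the other.
Chair I (nitro axial, hydroxyl axial): E = 1.81 kcal/mol.
Chair II (nitro equatorial, hydroxyl equatorial): E = 0.00 kcal/mol.
ΔE = 1.81 − 0.00 = 1.81 kcal/mol; chair II is more stable.

1.81 kcal/mol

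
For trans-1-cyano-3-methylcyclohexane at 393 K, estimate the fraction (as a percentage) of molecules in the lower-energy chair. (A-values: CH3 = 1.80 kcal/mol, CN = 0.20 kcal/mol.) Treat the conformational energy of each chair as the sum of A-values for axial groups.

88.6%

C1 and C3 have the same parity, so for the trans isomer the two substituents are one axial and one equatorial in each chair.
Chair I (methyl axial, cyano equatorial): E = 1.80 kcal/mol; chair II (methyl equatorial, cyano axial): E = 0.20 kcal/mol.
ΔG = 1.60 kcal/mol between the two chairs.
K = exp(ΔG/RT) with R = 1.987×10⁻³ kcal mol⁻¹ K⁻¹ and T = 393 K gives K ≈ 7.76.
Fraction in the lower-energy chair = K/(K+1) = 88.6%.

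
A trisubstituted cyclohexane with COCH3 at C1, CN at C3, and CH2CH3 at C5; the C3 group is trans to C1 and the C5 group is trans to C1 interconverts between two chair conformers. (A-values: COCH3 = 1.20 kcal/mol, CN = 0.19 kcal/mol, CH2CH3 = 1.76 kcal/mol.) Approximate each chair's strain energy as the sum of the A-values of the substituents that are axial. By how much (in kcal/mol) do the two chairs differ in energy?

Chair I (acetyl axial, cyano equatorial, ethyl equatorial): E = 1.20 kcal/mol.
Chair II (acetyl equatorial, cyano axial, ethyl axial): E = 1.95 kcal/mol.
ΔE = 1.95 − 1.20 = 0.75 kcal/mol; chair I is more stable.

0.75 kcal/mol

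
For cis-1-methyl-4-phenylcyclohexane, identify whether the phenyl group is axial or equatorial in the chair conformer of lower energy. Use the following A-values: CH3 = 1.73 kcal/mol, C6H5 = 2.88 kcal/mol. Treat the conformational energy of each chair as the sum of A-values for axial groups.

C1 and C4 have opposite parity, so for the cis isomer the two substituents are one axial and one equatorial in each chair.
Chair I (methyl axial, phenyl equatorial): E = 1.73 kcal/mol.
Chair II (methyl equatorial, phenyl axial): E = 2.88 kcal/mol.
Chair I is the more stable (lower-energy) conformer, and in that chair the phenyl group is equatorial.

equatorial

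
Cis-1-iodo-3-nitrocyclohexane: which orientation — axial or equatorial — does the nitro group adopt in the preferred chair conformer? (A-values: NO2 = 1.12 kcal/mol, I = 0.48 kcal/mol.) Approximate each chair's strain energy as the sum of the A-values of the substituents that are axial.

equatorial

C1 and C3 have the same parity, so for the cis isomer the two substituents are e,e in one chair and a,a in the other.
Chair I (nitro axial, iodo axial): E = 1.60 kcal/mol.
Chair II (nitro equatorial, iodo equatorial): E = 0.00 kcal/mol.
Chair II is the more stable (lower-energy) conformer, and in that chair the nitro group is equatorial.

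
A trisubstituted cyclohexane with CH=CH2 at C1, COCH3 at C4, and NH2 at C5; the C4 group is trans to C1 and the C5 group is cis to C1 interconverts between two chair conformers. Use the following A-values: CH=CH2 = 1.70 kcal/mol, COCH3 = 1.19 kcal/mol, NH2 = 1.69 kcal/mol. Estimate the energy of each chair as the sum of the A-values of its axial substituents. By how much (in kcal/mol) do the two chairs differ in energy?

Chair I (vinyl axial, acetyl axial, amino axial): E = 4.58 kcal/mol.
Chair II (vinyl equatorial, acetyl equatorial, amino equatorial): E = 0.00 kcal/mol.
ΔE = 4.58 − 0.00 = 4.58 kcal/mol; chair II is more stable.

4.58 kcal/mol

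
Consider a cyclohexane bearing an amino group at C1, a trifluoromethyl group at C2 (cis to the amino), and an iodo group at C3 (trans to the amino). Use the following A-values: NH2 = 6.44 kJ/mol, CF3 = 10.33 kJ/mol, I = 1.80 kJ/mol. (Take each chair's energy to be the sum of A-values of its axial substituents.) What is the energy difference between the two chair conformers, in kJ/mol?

5.69 kJ/mol

Chair I (amino axial, trifluoromethyl equatorial, iodo equatorial): E = 6.44 kJ/mol.
Chair II (amino equatorial, trifluoromethyl axial, iodo axial): E = 12.13 kJ/mol.
ΔE = 12.13 − 6.44 = 5.69 kJ/mol; chair I is more stable.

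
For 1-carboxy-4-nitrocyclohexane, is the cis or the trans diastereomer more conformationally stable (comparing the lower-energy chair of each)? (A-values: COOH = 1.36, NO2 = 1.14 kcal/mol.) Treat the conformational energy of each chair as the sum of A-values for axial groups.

At 1,4 positions (parity opposite): cis → (a,e or e,a); trans → (e,e or a,a).
Best chair for cis: E = 1.14 kcal/mol; best chair for trans: E = 0.00 kcal/mol.
The trans isomer is lower by 1.14 kcal/mol.

trans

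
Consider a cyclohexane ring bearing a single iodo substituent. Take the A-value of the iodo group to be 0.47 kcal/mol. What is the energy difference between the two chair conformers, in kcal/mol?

0.47 kcal/mol

A monosubstituted cyclohexane has one chair with the iodo group axial (E = A = 0.47 kcal/mol) and one with it equatorial (E = 0).
ΔE = 0.47 − 0 = 0.47 kcal/mol.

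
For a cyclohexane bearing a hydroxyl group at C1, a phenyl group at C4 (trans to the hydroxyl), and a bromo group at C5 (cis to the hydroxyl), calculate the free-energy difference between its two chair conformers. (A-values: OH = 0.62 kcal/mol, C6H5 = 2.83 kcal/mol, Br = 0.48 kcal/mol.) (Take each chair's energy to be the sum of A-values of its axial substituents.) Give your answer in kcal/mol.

3.93 kcal/mol

Chair I (hydroxyl axial, phenyl axial, bromo axial): E = 3.93 kcal/mol.
Chair II (hydroxyl equatorial, phenyl equatorial, bromo equatorial): E = 0.00 kcal/mol.
ΔE = 3.93 − 0.00 = 3.93 kcal/mol; chair II is more stable.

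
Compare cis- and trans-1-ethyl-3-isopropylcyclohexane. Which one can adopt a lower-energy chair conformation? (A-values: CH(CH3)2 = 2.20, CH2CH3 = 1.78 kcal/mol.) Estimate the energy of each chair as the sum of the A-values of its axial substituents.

cis

At 1,3 positions (parity same): cis → (e,e or a,a); trans → (a,e or e,a).
Best chair for cis: E = 0.00 kcal/mol; best chair for trans: E = 1.78 kcal/mol.
The cis isomer is lower by 1.78 kcal/mol.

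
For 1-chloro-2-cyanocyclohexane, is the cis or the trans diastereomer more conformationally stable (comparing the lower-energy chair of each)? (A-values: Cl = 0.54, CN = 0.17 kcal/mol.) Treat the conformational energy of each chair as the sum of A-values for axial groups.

At 1,2 positions (parity opposite): cis → (a,e or e,a); trans → (e,e or a,a).
Best chair for cis: E = 0.17 kcal/mol; best chair for trans: E = 0.00 kcal/mol.
The trans isomer is lower by 0.17 kcal/mol.

trans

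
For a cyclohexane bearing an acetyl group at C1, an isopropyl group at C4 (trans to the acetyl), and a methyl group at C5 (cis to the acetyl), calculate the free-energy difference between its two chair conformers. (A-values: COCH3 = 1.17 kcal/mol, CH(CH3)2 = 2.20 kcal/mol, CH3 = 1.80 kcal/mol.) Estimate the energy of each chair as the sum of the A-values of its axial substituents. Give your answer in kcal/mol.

Chair I (acetyl axial, isopropyl axial, methyl axial): E = 5.17 kcal/mol.
Chair II (acetyl equatorial, isopropyl equatorial, methyl equatorial): E = 0.00 kcal/mol.
ΔE = 5.17 − 0.00 = 5.17 kcal/mol; chair II is more stable.

5.17 kcal/mol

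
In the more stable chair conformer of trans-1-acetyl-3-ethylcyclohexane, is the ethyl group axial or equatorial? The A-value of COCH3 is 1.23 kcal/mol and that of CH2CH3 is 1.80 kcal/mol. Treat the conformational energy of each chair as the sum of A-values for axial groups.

C1 and C3 have the same parity, so for the trans isomer the two substituents are one axial and one equatorial in each chair.
Chair I (acetyl axial, ethyl equatorial): E = 1.23 kcal/mol.
Chair II (acetyl equatorial, ethyl axial): E = 1.80 kcal/mol.
Chair I is the more stable (lower-energy) conformer, and in that chair the ethyl group is equatorial.

equatorial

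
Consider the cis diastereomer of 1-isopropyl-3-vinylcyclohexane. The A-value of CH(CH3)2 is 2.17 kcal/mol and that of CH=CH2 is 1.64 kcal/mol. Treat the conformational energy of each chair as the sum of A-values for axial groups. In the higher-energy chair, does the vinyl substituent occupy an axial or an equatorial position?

axial

C1 and C3 have the same parity, so for the cis isomer the two substituents are e,e in one chair and a,a in the other.
Chair I (isopropyl axial, vinyl axial): E = 3.81 kcal/mol.
Chair II (isopropyl equatorial, vinyl equatorial): E = 0.00 kcal/mol.
Chair I is the less stable (higher-energy) conformer, and in that chair the vinyl group is axial.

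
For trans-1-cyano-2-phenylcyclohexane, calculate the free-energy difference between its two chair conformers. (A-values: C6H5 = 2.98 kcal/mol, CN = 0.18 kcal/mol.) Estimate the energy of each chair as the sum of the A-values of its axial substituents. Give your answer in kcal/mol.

3.16 kcal/mol

C1 and C2 have opposite parity, so for the trans isomer the two substituents are e,e in one chair and a,a in the other.
Chair I (phenyl axial, cyano axial): E = 3.16 kcal/mol.
Chair II (phenyl equatorial, cyano equatorial): E = 0.00 kcal/mol.
ΔE = 3.16 − 0.00 = 3.16 kcal/mol; chair II is more stable.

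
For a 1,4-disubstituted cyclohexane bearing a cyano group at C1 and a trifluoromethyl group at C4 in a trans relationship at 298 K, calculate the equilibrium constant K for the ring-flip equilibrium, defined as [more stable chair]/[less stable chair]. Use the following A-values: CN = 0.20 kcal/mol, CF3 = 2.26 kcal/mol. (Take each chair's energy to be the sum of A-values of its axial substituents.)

K ≈ 63.7

C1 and C4 have opposite parity, so for the trans isomer the two substituents are e,e in one chair and a,a in the other.
Chair I (cyano axial, trifluoromethyl axial): E = 2.46 kcal/mol; chair II (cyano equatorial, trifluoromethyl equatorial): E = 0.00 kcal/mol.
ΔG = 2.46 kcal/mol between the two chairs.
K = exp(ΔG/RT) with R = 1.987×10⁻³ kcal mol⁻¹ K⁻¹ and T = 298 K gives K ≈ 63.7.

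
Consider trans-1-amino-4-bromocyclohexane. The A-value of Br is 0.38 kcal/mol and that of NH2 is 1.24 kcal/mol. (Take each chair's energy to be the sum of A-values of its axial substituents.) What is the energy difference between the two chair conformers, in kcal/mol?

1.62 kcal/mol

C1 and C4 have opposite parity, so for the trans isomer the two substituents are e,e in one chair and a,a in the other.
Chair I (bromo axial, amino axial): E = 1.62 kcal/mol.
Chair II (bromo equatorial, amino equatorial): E = 0.00 kcal/mol.
ΔE = 1.62 − 0.00 = 1.62 kcal/mol; chair II is more stable.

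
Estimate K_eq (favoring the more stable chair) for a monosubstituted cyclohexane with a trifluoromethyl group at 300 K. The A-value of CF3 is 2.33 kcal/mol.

K ≈ 49.8

One chair has the trifluoromethyl group axial (E = 2.33 kcal/mol) and the other has it equatorial (E = 0).
ΔG = 2.33 kcal/mol between the two chairs.
K = exp(ΔG/RT) with R = 1.987×10⁻³ kcal mol⁻¹ K⁻¹ and T = 300 K gives K ≈ 49.8.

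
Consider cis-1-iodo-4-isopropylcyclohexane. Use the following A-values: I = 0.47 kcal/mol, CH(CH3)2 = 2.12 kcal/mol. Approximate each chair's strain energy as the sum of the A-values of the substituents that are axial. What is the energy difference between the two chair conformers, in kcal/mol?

C1 and C4 have opposite parity, so for the cis isomer the two substituents are one axial and one equatorial in each chair.
Chair I (iodo axial, isopropyl equatorial): E = 0.47 kcal/mol.
Chair II (iodo equatorial, isopropyl axial): E = 2.12 kcal/mol.
ΔE = 2.12 − 0.47 = 1.65 kcal/mol; chair I is more stable.

1.65 kcal/mol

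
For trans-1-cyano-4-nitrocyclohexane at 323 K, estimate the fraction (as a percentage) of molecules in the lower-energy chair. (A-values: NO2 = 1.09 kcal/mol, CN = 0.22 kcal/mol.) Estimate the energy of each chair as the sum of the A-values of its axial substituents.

C1 and C4 have opposite parity, so for the trans isomer the two substituents are e,e in one chair and a,a in the other.
Chair I (nitro axial, cyano axial): E = 1.31 kcal/mol; chair II (nitro equatorial, cyano equatorial): E = 0.00 kcal/mol.
ΔG = 1.31 kcal/mol between the two chairs.
K = exp(ΔG/RT) with R = 1.987×10⁻³ kcal mol⁻¹ K⁻¹ and T = 323 K gives K ≈ 7.7.
Fraction in the lower-energy chair = K/(K+1) = 88.5%.

88.5%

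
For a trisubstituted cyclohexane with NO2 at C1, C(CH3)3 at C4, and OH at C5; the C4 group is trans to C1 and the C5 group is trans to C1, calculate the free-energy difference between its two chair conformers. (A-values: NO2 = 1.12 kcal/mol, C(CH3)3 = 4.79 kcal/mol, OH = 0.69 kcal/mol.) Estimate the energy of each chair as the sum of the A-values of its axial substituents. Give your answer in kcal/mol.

Chair I (nitro axial, tert-butyl axial, hydroxyl equatorial): E = 5.91 kcal/mol.
Chair II (nitro equatorial, tert-butyl equatorial, hydroxyl axial): E = 0.69 kcal/mol.
ΔE = 5.91 − 0.69 = 5.22 kcal/mol; chair II is more stable.

5.22 kcal/mol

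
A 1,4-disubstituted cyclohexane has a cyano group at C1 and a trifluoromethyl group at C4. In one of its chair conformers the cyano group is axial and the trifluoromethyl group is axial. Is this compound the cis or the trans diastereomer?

C1 and C4 have opposite parity, so their axial bonds point in opposite directions.
With opposite-parity carbons, two substituents on the same face are one axial and one equatorial; opposite faces give both axial or both equatorial.
Here the groups are axial/axial → opposite face → trans.

trans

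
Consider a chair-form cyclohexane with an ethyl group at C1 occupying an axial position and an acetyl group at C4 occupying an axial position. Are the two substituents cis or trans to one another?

C1 and C4 have opposite parity, so their axial bonds point in opposite directions.
With opposite-parity carbons, two substituents on the same face are one axial and one equatorial; opposite faces give both axial or both equatorial.
Here the groups are axial/axial → opposite face → trans.

trans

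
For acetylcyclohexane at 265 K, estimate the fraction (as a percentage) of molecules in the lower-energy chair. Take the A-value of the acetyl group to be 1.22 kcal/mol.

91.0%

One chair has the acetyl group axial (E = 1.22 kcal/mol) and the other has it equatorial (E = 0).
ΔG = 1.22 kcal/mol between the two chairs.
K = exp(ΔG/RT) with R = 1.987×10⁻³ kcal mol⁻¹ K⁻¹ and T = 265 K gives K ≈ 10.1.
Fraction in the lower-energy chair = K/(K+1) = 91.0%.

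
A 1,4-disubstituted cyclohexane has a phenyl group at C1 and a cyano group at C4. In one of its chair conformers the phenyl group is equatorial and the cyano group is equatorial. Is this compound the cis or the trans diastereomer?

C1 and C4 have opposite parity, so their axial bonds point in opposite directions.
With opposite-parity carbons, two substituents on the same face are one axial and one equatorial; opposite faces give both axial or both equatorial.
Here the groups are equatorial/equatorial → opposite face → trans.

trans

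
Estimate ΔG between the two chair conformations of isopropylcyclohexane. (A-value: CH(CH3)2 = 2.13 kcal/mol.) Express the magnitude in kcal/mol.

2.13 kcal/mol

A monosubstituted cyclohexane has one chair with the isopropyl group axial (E = A = 2.13 kcal/mol) and one with it equatorial (E = 0).
ΔE = 2.13 − 0 = 2.13 kcal/mol.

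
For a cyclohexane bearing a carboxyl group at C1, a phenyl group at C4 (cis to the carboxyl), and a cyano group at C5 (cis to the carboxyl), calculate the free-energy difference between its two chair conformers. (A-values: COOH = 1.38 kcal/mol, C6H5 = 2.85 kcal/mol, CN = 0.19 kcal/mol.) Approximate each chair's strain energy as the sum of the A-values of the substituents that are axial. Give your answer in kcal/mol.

Chair I (carboxyl axial, phenyl equatorial, cyano axial): E = 1.57 kcal/mol.
Chair II (carboxyl equatorial, phenyl axial, cyano equatorial): E = 2.85 kcal/mol.
ΔE = 2.85 − 1.57 = 1.28 kcal/mol; chair I is more stable.

1.28 kcal/mol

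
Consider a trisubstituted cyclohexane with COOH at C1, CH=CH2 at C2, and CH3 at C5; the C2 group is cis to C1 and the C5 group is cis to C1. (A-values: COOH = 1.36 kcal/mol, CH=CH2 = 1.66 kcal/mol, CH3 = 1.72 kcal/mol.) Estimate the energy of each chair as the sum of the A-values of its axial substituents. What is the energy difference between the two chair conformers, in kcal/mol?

Chair I (carboxyl axial, vinyl equatorial, methyl axial): E = 3.08 kcal/mol.
Chair II (carboxyl equatorial, vinyl axial, methyl equatorial): E = 1.66 kcal/mol.
ΔE = 3.08 − 1.66 = 1.42 kcal/mol; chair II is more stable.

1.42 kcal/mol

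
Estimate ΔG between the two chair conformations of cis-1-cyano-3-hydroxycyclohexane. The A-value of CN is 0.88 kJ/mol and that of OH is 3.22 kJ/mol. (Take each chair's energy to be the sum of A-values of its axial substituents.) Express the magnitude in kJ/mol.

4.10 kJ/mol

C1 and C3 have the same parity, so for the cis isomer the two substituents are e,e in one chair and a,a in the other.
Chair I (cyano axial, hydroxyl axial): E = 4.10 kJ/mol.
Chair II (cyano equatorial, hydroxyl equatorial): E = 0.00 kJ/mol.
ΔE = 4.10 − 0.00 = 4.10 kJ/mol; chair II is more stable.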